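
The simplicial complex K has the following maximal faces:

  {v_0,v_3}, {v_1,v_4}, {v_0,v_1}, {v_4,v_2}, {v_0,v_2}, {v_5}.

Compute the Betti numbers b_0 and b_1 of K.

Take the total order v_0 < v_1 < v_2 < v_3 < v_4 < v_5 on the vertex set. Then K (dimension 1) consists of the simplices:

  0-simplices (6): [v_0], [v_1], [v_2], [v_3], [v_4], [v_5]
  1-simplices (5): [v_0,v_1], [v_0,v_2], [v_0,v_3], [v_1,v_4], [v_2,v_4]

giving chain groups C_0 ≅ Z^6, C_1 ≅ Z^5.

Boundary ∂_1: C_1 → C_0 is given by ∂[p,q] = [q] − [p].
The 6×5 boundary matrix has rank 4 and Smith normal form diag(1,1,1,1).

Now H_k = ker ∂_k / im ∂_{k+1}, so:

  H_0: rank C_0 − rank ∂_1 = 6 − 4 = 2, and the invariant factors of ∂_1 are all 1, so H_0 ≅ Z^2.
  H_1: rank ker ∂_1 − rank ∂_2 = (5 − 4) − 0 = 1, and there is no ∂_2, so H_1 ≅ Z.

As a check, the Euler characteristic is 6 − 5 = 1, which agrees with 2 − 1 = 1.

Hence the Betti numbers are b_0 = 2, b_1 = 1.

b_0 = 2, b_1 = 1.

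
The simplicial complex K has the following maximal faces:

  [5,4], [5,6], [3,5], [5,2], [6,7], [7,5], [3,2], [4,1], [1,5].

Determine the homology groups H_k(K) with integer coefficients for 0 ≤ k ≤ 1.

H_0 ≅ Z,  H_1 ≅ Z^3.

We work with the vertex ordering 1 < 2 < 3 < 4 < 5 < 6 < 7. The simplices of K, each written with vertices in increasing order, are:

  0-simplices (7): [1], [2], [3], [4], [5], [6], [7]
  1-simplices (9): [1,4], [1,5], [2,3], [2,5], [3,5], [4,5], [5,6], [5,7], [6,7]

so the chain groups are C_0 ≅ Z^7, C_1 ≅ Z^9.

∂_1: C_1 → C_0 is given by ∂[p,q] = [q] − [p]. For instance
  ∂[2,3] = [3] − [2].
The 7×9 boundary matrix has rank 6 and Smith normal form diag(1,1,1,1,1,1).

Now H_k = ker ∂_k / im ∂_{k+1}, so:

  H_0: rank C_0 − rank ∂_1 = 7 − 6 = 1, and the invariant factors of ∂_1 are all 1, so H_0 ≅ Z.
  H_1: rank ker ∂_1 − rank ∂_2 = (9 − 6) − 0 = 3, and there is no ∂_2, so H_1 ≅ Z^3.

(K is a triangulation of a wedge of 3 circles.)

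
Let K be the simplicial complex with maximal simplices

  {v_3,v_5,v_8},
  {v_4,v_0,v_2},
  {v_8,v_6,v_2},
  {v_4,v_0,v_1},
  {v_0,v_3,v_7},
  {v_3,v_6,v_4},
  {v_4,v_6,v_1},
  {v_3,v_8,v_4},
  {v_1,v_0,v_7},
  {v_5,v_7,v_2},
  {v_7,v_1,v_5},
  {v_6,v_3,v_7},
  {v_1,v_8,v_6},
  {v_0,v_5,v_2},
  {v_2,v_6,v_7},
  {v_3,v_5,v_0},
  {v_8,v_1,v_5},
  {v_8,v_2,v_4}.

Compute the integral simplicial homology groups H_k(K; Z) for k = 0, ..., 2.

H_0 ≅ Z,  H_1 ≅ Z ⊕ Z/2,  H_2 = 0.

Order the vertices as v_0 < v_1 < v_2 < v_3 < v_4 < v_5 < v_6 < v_7 < v_8. Listing each simplex with vertices in this order, K has dimension 2 with simplices:

  0-simplices (9): [v_0], [v_1], [v_2], [v_3], [v_4], [v_5], [v_6], [v_7], [v_8]
  1-simplices (27): (27 of them)
  2-simplices (18): (18 of them)

giving chain groups C_0 ≅ Z^9, C_1 ≅ Z^27, C_2 ≅ Z^18.

∂_1: C_1 → C_0 is given by ∂[p,q] = [q] − [p]. For instance
  ∂[v_0,v_3] = [v_3] − [v_0].
This gives a 9×27 integer matrix of rank 8; reducing to Smith normal form yields diagonal entries (1,1,1,1,1,1,1,1).

∂_2: C_2 → C_1 acts by ∂[p,q,r] = [q,r] − [p,r] + [p,q]. For instance
  ∂[v_3,v_4,v_8] = [v_4,v_8] − [v_3,v_8] + [v_3,v_4],
  ∂[v_2,v_6,v_8] = [v_6,v_8] − [v_2,v_8] + [v_2,v_6].
The 27×18 boundary matrix has rank 18 and Smith normal form diag(1,1,1,1,1,1,1,1,1,1,1,1,1,1,1,1,1,2).

Now H_k = ker ∂_k / im ∂_{k+1}, so:

  H_0: rank C_0 − rank ∂_1 = 9 − 8 = 1, and the invariant factors of ∂_1 are all 1, so H_0 ≅ Z.
  H_1: rank ker ∂_1 − rank ∂_2 = (27 − 8) − 18 = 1, and ∂_2 has invariant factor 2 > 1, so H_1 ≅ Z ⊕ Z/2.
  H_2: rank ker ∂_2 − rank ∂_3 = (18 − 18) − 0 = 0, and there is no ∂_3, so H_2 ≅ 0.

As a check, the Euler characteristic is 9 − 27 + 18 = 0, which agrees with 1 − 1 + 0 = 0.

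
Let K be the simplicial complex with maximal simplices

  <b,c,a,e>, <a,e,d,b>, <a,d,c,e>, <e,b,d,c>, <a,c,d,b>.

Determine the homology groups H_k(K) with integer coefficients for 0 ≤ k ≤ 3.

K has 5 vertices, 10 edges, 10 triangles, 5 3-simplices.
rank ∂_0 = 0, rank ∂_1 = 4 ⇒ b_0 = 5 − 0 − 4 = 1; all invariant factors of ∂_1 are 1 so no torsion. So H_0 ≅ Z.
rank ∂_1 = 4, rank ∂_2 = 6 ⇒ b_1 = 10 − 4 − 6 = 0; all invariant factors of ∂_2 are 1 so no torsion. So H_1 ≅ 0.
rank ∂_2 = 6, rank ∂_3 = 4 ⇒ b_2 = 10 − 6 − 4 = 0; all invariant factors of ∂_3 are 1 so no torsion. So H_2 ≅ 0.
rank ∂_3 = 4, rank ∂_4 = 0 ⇒ b_3 = 5 − 4 − 0 = 1. So H_3 ≅ Z.

H_0 = Z,  H_1 = 0,  H_2 = 0,  H_3 = Z.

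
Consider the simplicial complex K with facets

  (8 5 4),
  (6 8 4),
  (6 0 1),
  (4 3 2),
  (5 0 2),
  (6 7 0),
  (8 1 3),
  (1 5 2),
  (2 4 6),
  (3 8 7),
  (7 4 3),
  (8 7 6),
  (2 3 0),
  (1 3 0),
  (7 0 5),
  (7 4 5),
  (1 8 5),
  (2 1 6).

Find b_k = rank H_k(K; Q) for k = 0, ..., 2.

We work with the vertex ordering 0 < 1 < 2 < 3 < 4 < 5 < 6 < 7 < 8. The simplices of K, each written with vertices in increasing order, are:

  0-simplices (9): [0], [1], [2], [3], [4], [5], [6], [7], [8]
  1-simplices (27): (27 of them)
  2-simplices (18): [0,1,3], [0,1,6], [0,2,3], [0,2,5], [0,5,7], [0,6,7], [1,2,5], [1,2,6], [1,3,8], [1,5,8], [2,3,4], [2,4,6], [3,4,7], [3,7,8], [4,5,7], [4,5,8], [4,6,8], [6,7,8]

so the chain groups are C_0 ≅ Z^9, C_1 ≅ Z^27, C_2 ≅ Z^18.

The boundary map ∂_1: C_1 → C_0 sends each edge [p,q] (with p < q) to q − p. For instance
  ∂[1,8] = [8] − [1].
The 9×27 boundary matrix has rank 8 and Smith normal form diag(1,1,1,1,1,1,1,1).

Boundary ∂_2: C_2 → C_1 sends each 2-simplex [p,q,r] to [q,r] − [p,r] + [p,q]. For instance
  ∂[6,7,8] = [7,8] − [6,8] + [6,7],
  ∂[4,5,7] = [5,7] − [4,7] + [4,5].
The resulting 27×18 matrix has rank 18, and its Smith normal form has invariant factors (1,1,1,1,1,1,1,1,1,1,1,1,1,1,1,1,1,2).

From H_k ≅ ker(∂_k) / im(∂_{k+1}) we obtain:

  H_0: rank C_0 − rank ∂_1 = 9 − 8 = 1, and the invariant factors of ∂_1 are all 1, so H_0 ≅ Z.
  H_1: rank ker ∂_1 − rank ∂_2 = (27 − 8) − 18 = 1, and ∂_2 has invariant factor 2 > 1, so H_1 ≅ Z ⊕ Z/2Z.
  H_2: rank ker ∂_2 − rank ∂_3 = (18 − 18) − 0 = 0, and there is no ∂_3, so H_2 ≅ 0.

Hence the Betti numbers are b_0 = 1, b_1 = 1, b_2 = 0.

b_0 = 1, b_1 = 1, b_2 = 0.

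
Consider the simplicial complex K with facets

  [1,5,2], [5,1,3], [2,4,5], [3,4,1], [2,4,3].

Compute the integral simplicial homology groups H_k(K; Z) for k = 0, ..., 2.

We work with the vertex ordering 1 < 2 < 3 < 4 < 5. The simplices of K, each written with vertices in increasing order, are:

  0-simplices (5): [1], [2], [3], [4], [5]
  1-simplices (10): [1,2], [1,3], [1,4], [1,5], [2,3], [2,4], [2,5], [3,4], [3,5], [4,5]
  2-simplices (5): [1,2,5], [1,3,4], [1,3,5], [2,3,4], [2,4,5]

giving chain groups C_0 ≅ Z^5, C_1 ≅ Z^10, C_2 ≅ Z^5.

∂_1: C_1 → C_0 is given by ∂[p,q] = [q] − [p].
This gives a 5×10 integer matrix of rank 4; reducing to Smith normal form yields diagonal entries (1,1,1,1).

∂_2: C_2 → C_1 sends each 2-simplex [p,q,r] to [q,r] − [p,r] + [p,q]. For instance
  ∂[1,2,5] = [2,5] − [1,5] + [1,2],
  ∂[2,4,5] = [4,5] − [2,5] + [2,4].
This gives a 10×5 integer matrix of rank 5; reducing to Smith normal form yields diagonal entries (1,1,1,1,1).

From H_k ≅ ker(∂_k) / im(∂_{k+1}) we obtain:

  H_0: rank C_0 − rank ∂_1 = 5 − 4 = 1, and the invariant factors of ∂_1 are all 1, so H_0 = Z.
  H_1: rank ker ∂_1 − rank ∂_2 = (10 − 4) − 5 = 1, and the invariant factors of ∂_2 are all 1, so H_1 = Z.
  H_2: rank ker ∂_2 − rank ∂_3 = (5 − 5) − 0 = 0, and there is no ∂_3, so H_2 = 0.

H_0 ≅ Z,  H_1 ≅ Z,  H_2 = 0.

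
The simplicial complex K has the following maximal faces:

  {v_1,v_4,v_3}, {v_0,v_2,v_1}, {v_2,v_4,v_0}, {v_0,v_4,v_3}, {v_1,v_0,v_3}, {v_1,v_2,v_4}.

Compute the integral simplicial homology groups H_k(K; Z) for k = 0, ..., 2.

We work with the vertex ordering v_0 < v_1 < v_2 < v_3 < v_4. The simplices of K, each written with vertices in increasing order, are:

  0-simplices (5): [v_0], [v_1], [v_2], [v_3], [v_4]
  1-simplices (9): [v_0,v_1], [v_0,v_2], [v_0,v_3], [v_0,v_4], [v_1,v_2], [v_1,v_3], [v_1,v_4], [v_2,v_4], [v_3,v_4]
  2-simplices (6): [v_0,v_1,v_2], [v_0,v_1,v_3], [v_0,v_2,v_4], [v_0,v_3,v_4], [v_1,v_2,v_4], [v_1,v_3,v_4]

Hence C_0 ≅ Z^5, C_1 ≅ Z^9, C_2 ≅ Z^6.

Boundary ∂_1: C_1 → C_0 is given by ∂[p,q] = [q] − [p]. For instance
  ∂[v_0,v_1] = [v_1] − [v_0].
This gives a 5×9 integer matrix of rank 4; reducing to Smith normal form yields diagonal entries (1,1,1,1).

The boundary map ∂_2: C_2 → C_1 acts by ∂[p,q,r] = [q,r] − [p,r] + [p,q]. For instance
  ∂[v_1,v_3,v_4] = [v_3,v_4] − [v_1,v_4] + [v_1,v_3],
  ∂[v_0,v_2,v_4] = [v_2,v_4] − [v_0,v_4] + [v_0,v_2].
As a 9×6 matrix over Z this has rank 5, with invariant factors (1,1,1,1,1).

From H_k ≅ ker(∂_k) / im(∂_{k+1}) we obtain:

  H_0: rank C_0 − rank ∂_1 = 5 − 4 = 1, and the invariant factors of ∂_1 are all 1, so H_0 ≅ Z.
  H_1: rank ker ∂_1 − rank ∂_2 = (9 − 4) − 5 = 0, and the invariant factors of ∂_2 are all 1, so H_1 ≅ 0.
  H_2: rank ker ∂_2 − rank ∂_3 = (6 − 5) − 0 = 1, and there is no ∂_3, so H_2 ≅ Z.

H_0 = Z,  H_1 = 0,  H_2 = Z.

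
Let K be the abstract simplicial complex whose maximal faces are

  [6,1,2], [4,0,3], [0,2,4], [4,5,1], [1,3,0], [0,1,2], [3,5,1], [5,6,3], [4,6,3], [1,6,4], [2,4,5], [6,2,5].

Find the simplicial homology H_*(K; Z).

H_0 ≅ Z,  H_1 ≅ Z_2,  H_2 = 0.

We work with the vertex ordering 0 < 1 < 2 < 3 < 4 < 5 < 6. The simplices of K, each written with vertices in increasing order, are:

  0-simplices (7): [0], [1], [2], [3], [4], [5], [6]
  1-simplices (18): [0,1], [0,2], [0,3], [0,4], [1,2], [1,3], [1,4], [1,5], [1,6], [2,4], [2,5], [2,6], [3,4], [3,5], [3,6], [4,5], [4,6], [5,6]
  2-simplices (12): [0,1,2], [0,1,3], [0,2,4], [0,3,4], [1,2,6], [1,3,5], [1,4,5], [1,4,6], [2,4,5], [2,5,6], [3,4,6], [3,5,6]

giving chain groups C_0 ≅ Z^7, C_1 ≅ Z^18, C_2 ≅ Z^12.

∂_1: C_1 → C_0 sends each edge [p,q] (with p < q) to q − p.
The 7×18 boundary matrix has rank 6 and Smith normal form diag(1,1,1,1,1,1).

∂_2: C_2 → C_1 maps a triangle to the signed sum of its edges. For instance
  ∂[1,2,6] = [2,6] − [1,6] + [1,2],
  ∂[0,1,2] = [1,2] − [0,2] + [0,1].
The 18×12 boundary matrix has rank 12 and Smith normal form diag(1,1,1,1,1,1,1,1,1,1,1,2).

Reading off H_k = ker ∂_k / im ∂_{k+1}:

  H_0: rank C_0 − rank ∂_1 = 7 − 6 = 1, and the invariant factors of ∂_1 are all 1, so H_0 ≅ Z.
  H_1: rank ker ∂_1 − rank ∂_2 = (18 − 6) − 12 = 0, and ∂_2 has invariant factor 2 > 1, so H_1 ≅ Z_2.
  H_2: rank ker ∂_2 − rank ∂_3 = (12 − 12) − 0 = 0, and there is no ∂_3, so H_2 ≅ 0.

As a check, the Euler characteristic is 7 − 18 + 12 = 1, which agrees with 1 − 0 + 0 = 1.
(K is a triangulation of the real projective plane RP^2.)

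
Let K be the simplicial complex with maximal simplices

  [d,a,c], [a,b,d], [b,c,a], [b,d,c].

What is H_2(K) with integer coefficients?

K has 4 vertices, 6 edges, 4 triangles.
rank ∂_2 = 3, rank ∂_3 = 0 ⇒ b_2 = 4 − 3 − 0 = 1. So H_2 ≅ Z.

H_2 = Z.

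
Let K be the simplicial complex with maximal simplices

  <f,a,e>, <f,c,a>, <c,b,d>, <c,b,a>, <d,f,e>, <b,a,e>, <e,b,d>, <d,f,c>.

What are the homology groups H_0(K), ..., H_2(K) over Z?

H_0 = Z,  H_1 = 0,  H_2 = Z.

Fix the vertex order a < b < c < d < e < f and write every simplex with vertices in increasing order. Then dim K = 2 and the simplices of K are:

  0-simplices (6): a, b, c, d, e, f
  1-simplices (12): ab, ac, ae, af, bc, bd, be, cd, cf, de, df, ef
  2-simplices (8): abc, abe, acf, aef, bcd, bde, cdf, def

giving chain groups C_0 ≅ Z^6, C_1 ≅ Z^12, C_2 ≅ Z^8.

The boundary map ∂_1: C_1 → C_0 maps an edge to its endpoints' difference, ∂[p,q] = q − p. For instance
  ∂af = f − a.
The resulting 6×12 matrix has rank 5, and its Smith normal form has invariant factors (1,1,1,1,1).

Boundary ∂_2: C_2 → C_1 sends each 2-simplex [p,q,r] to [q,r] − [p,r] + [p,q]. For instance
  ∂acf = cf − af + ac,
  ∂abe = be − ae + ab.
As a 12×8 matrix over Z this has rank 7, with invariant factors (1,1,1,1,1,1,1).

Computing H_k = (kernel of ∂_k) / (image of ∂_{k+1}):

  H_0: rank C_0 − rank ∂_1 = 6 − 5 = 1, and the invariant factors of ∂_1 are all 1, so H_0 ≅ Z.
  H_1: rank ker ∂_1 − rank ∂_2 = (12 − 5) − 7 = 0, and the invariant factors of ∂_2 are all 1, so H_1 ≅ 0.
  H_2: rank ker ∂_2 − rank ∂_3 = (8 − 7) − 0 = 1, and there is no ∂_3, so H_2 ≅ Z.

As a check, the Euler characteristic is 6 − 12 + 8 = 2, which agrees with 1 − 0 + 1 = 2.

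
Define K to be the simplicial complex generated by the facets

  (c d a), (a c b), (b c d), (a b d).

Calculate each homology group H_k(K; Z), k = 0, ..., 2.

H_0 = Z,  H_1 = 0,  H_2 = Z.

Take the total order a < b < c < d on the vertex set. Then K (dimension 2) consists of the simplices:

  0-simplices (4): a, b, c, d
  1-simplices (6): ab, ac, ad, bc, bd, cd
  2-simplices (4): abc, abd, acd, bcd

Hence C_0 ≅ Z^4, C_1 ≅ Z^6, C_2 ≅ Z^4.

The boundary map ∂_1: C_1 → C_0 is given by ∂[p,q] = [q] − [p]. For instance
  ∂cd = d − c.
This gives a 4×6 integer matrix of rank 3; reducing to Smith normal form yields diagonal entries (1,1,1).

The boundary map ∂_2: C_2 → C_1 acts by ∂[p,q,r] = [q,r] − [p,r] + [p,q]. For instance
  ∂abd = bd − ad + ab,
  ∂abc = bc − ac + ab.
As a 6×4 matrix over Z this has rank 3, with invariant factors (1,1,1).

Reading off H_k = ker ∂_k / im ∂_{k+1}:

  H_0: rank C_0 − rank ∂_1 = 4 − 3 = 1, and the invariant factors of ∂_1 are all 1, so H_0 = Z.
  H_1: rank ker ∂_1 − rank ∂_2 = (6 − 3) − 3 = 0, and the invariant factors of ∂_2 are all 1, so H_1 = 0.
  H_2: rank ker ∂_2 − rank ∂_3 = (4 − 3) − 0 = 1, and there is no ∂_3, so H_2 = Z.

(K is a triangulation of the 2-sphere S^2.)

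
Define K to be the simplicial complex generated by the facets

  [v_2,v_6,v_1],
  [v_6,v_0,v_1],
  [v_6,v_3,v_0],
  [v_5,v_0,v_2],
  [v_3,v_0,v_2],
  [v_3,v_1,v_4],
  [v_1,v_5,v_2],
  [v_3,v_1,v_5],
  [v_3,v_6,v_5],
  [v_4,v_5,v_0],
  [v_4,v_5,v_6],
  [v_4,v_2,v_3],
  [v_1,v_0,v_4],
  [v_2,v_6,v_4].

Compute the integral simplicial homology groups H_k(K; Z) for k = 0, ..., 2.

Fix the vertex order v_0 < v_1 < v_2 < v_3 < v_4 < v_5 < v_6 and write every simplex with vertices in increasing order. Then dim K = 2 and the simplices of K are:

  0-simplices (7): [v_0], [v_1], [v_2], [v_3], [v_4], [v_5], [v_6]
  1-simplices (21): (21 of them)
  2-simplices (14): (14 of them)

so the chain groups are C_0 ≅ Z^7, C_1 ≅ Z^21, C_2 ≅ Z^14.

The boundary map ∂_1: C_1 → C_0 maps an edge to its endpoints' difference, ∂[p,q] = q − p.
The 7×21 boundary matrix has rank 6 and Smith normal form diag(1,1,1,1,1,1).

∂_2: C_2 → C_1 sends each 2-simplex [p,q,r] to [q,r] − [p,r] + [p,q]. For instance
  ∂[v_0,v_4,v_5] = [v_4,v_5] − [v_0,v_5] + [v_0,v_4],
  ∂[v_1,v_3,v_5] = [v_3,v_5] − [v_1,v_5] + [v_1,v_3].
The 21×14 boundary matrix has rank 13 and Smith normal form diag(1,1,1,1,1,1,1,1,1,1,1,1,1).

From H_k ≅ ker(∂_k) / im(∂_{k+1}) we obtain:

  H_0: rank C_0 − rank ∂_1 = 7 − 6 = 1, and the invariant factors of ∂_1 are all 1, so H_0 ≅ Z.
  H_1: rank ker ∂_1 − rank ∂_2 = (21 − 6) − 13 = 2, and the invariant factors of ∂_2 are all 1, so H_1 ≅ Z^2.
  H_2: rank ker ∂_2 − rank ∂_3 = (14 − 13) − 0 = 1, and there is no ∂_3, so H_2 ≅ Z.

H_0 = Z,  H_1 = Z^2,  H_2 = Z.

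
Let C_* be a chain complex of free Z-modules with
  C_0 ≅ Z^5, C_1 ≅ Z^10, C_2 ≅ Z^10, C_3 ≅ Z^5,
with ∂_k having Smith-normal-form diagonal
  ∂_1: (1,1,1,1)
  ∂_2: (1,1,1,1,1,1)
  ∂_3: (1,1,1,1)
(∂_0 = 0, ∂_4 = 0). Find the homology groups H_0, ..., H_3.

H_0 ≅ Z,  H_1 = 0,  H_2 = 0,  H_3 ≅ Z.

H_0: b_0 = 5 − 0 − 4 = 1; torsion from ∂_1 factors > 1: none. So H_0 ≅ Z.
H_1: b_1 = 10 − 4 − 6 = 0; torsion from ∂_2 factors > 1: none. So H_1 ≅ 0.
H_2: b_2 = 10 − 6 − 4 = 0; torsion from ∂_3 factors > 1: none. So H_2 ≅ 0.
H_3: b_3 = 5 − 4 − 0 = 1; torsion from ∂_4 factors > 1: none. So H_3 ≅ Z.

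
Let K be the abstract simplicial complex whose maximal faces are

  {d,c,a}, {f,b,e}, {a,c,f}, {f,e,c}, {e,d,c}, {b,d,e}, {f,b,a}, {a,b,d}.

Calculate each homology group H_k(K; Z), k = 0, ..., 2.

Order the vertices as a < b < c < d < e < f. Listing each simplex with vertices in this order, K has dimension 2 with simplices:

  0-simplices (6): a, b, c, d, e, f
  1-simplices (12): ab, ac, ad, af, bd, be, bf, cd, ce, cf, de, ef
  2-simplices (8): abd, abf, acd, acf, bde, bef, cde, cef

giving chain groups C_0 ≅ Z^6, C_1 ≅ Z^12, C_2 ≅ Z^8.

Boundary ∂_1: C_1 → C_0 sends each edge [p,q] (with p < q) to q − p. For instance
  ∂be = e − b.
The resulting 6×12 matrix has rank 5, and its Smith normal form has invariant factors (1,1,1,1,1).

Boundary ∂_2: C_2 → C_1 sends each 2-simplex [p,q,r] to [q,r] − [p,r] + [p,q]. For instance
  ∂acd = cd − ad + ac,
  ∂abf = bf − af + ab.
The 12×8 boundary matrix has rank 7 and Smith normal form diag(1,1,1,1,1,1,1).

From H_k ≅ ker(∂_k) / im(∂_{k+1}) we obtain:

  H_0: rank C_0 − rank ∂_1 = 6 − 5 = 1, and the invariant factors of ∂_1 are all 1, so H_0 = Z.
  H_1: rank ker ∂_1 − rank ∂_2 = (12 − 5) − 7 = 0, and the invariant factors of ∂_2 are all 1, so H_1 = 0.
  H_2: rank ker ∂_2 − rank ∂_3 = (8 − 7) − 0 = 1, and there is no ∂_3, so H_2 = Z.

H_0 = Z,  H_1 = 0,  H_2 = Z.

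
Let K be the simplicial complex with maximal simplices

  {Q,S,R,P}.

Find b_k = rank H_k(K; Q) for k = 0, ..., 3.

Take the total order P < Q < R < S on the vertex set. Then K (dimension 3) consists of the simplices:

  0-simplices (4): P, Q, R, S
  1-simplices (6): PQ, PR, PS, QR, QS, RS
  2-simplices (4): PQR, PQS, PRS, QRS
  3-simplices (1): PQRS

so the chain groups are C_0 ≅ Z^4, C_1 ≅ Z^6, C_2 ≅ Z^4, C_3 ≅ Z^1.

The boundary map ∂_1: C_1 → C_0 is given by ∂[p,q] = [q] − [p]. For instance
  ∂QS = S − Q.
This gives a 4×6 integer matrix of rank 3; reducing to Smith normal form yields diagonal entries (1,1,1).

The boundary map ∂_2: C_2 → C_1 sends each 2-simplex [p,q,r] to [q,r] − [p,r] + [p,q]. For instance
  ∂PRS = RS − PS + PR,
  ∂PQR = QR − PR + PQ.
As a 6×4 matrix over Z this has rank 3, with invariant factors (1,1,1).

∂_3: C_3 → C_2 sends each 3-simplex σ to the alternating sum Σ_i (−1)^i (σ with its i-th vertex removed). For instance
  ∂PQRS = QRS − PRS + PQS − PQR.
The 4×1 boundary matrix has rank 1 and Smith normal form diag(1).

Now H_k = ker ∂_k / im ∂_{k+1}, so:

  H_0: rank C_0 − rank ∂_1 = 4 − 3 = 1, and the invariant factors of ∂_1 are all 1, so H_0 = Z.
  H_1: rank ker ∂_1 − rank ∂_2 = (6 − 3) − 3 = 0, and the invariant factors of ∂_2 are all 1, so H_1 = 0.
  H_2: rank ker ∂_2 − rank ∂_3 = (4 − 3) − 1 = 0, and the invariant factors of ∂_3 are all 1, so H_2 = 0.
  H_3: rank ker ∂_3 − rank ∂_4 = (1 − 1) − 0 = 0, and there is no ∂_4, so H_3 = 0.

As a check, the Euler characteristic is 4 − 6 + 4 − 1 = 1, which agrees with 1 − 0 + 0 − 0 = 1.
(K is a triangulation of the 3-simplex.)

Hence the Betti numbers are b_0 = 1, b_1 = 0, b_2 = 0, b_3 = 0.

b_0 = 1, b_1 = 0, b_2 = 0, b_3 = 0.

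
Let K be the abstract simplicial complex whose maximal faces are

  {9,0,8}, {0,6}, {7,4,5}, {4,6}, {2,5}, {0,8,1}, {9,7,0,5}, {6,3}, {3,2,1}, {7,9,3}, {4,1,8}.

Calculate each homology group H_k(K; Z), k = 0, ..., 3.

Order the vertices as 0 < 1 < 2 < 3 < 4 < 5 < 6 < 7 < 8 < 9. Listing each simplex with vertices in this order, K has dimension 3 with simplices:

  0-simplices (10): [0], [1], [2], [3], [4], [5], [6], [7], [8], [9]
  1-simplices (23): [0,1], [0,5], [0,6], [0,7], [0,8], [0,9], [1,2], [1,3], [1,4], [1,8], [2,3], [2,5], [3,6], [3,7], [3,9], [4,5], [4,6], [4,7], [4,8], [5,7], [5,9], [7,9], [8,9]
  2-simplices (10): [0,1,8], [0,5,7], [0,5,9], [0,7,9], [0,8,9], [1,2,3], [1,4,8], [3,7,9], [4,5,7], [5,7,9]
  3-simplices (1): [0,5,7,9]

so the chain groups are C_0 ≅ Z^10, C_1 ≅ Z^23, C_2 ≅ Z^10, C_3 ≅ Z^1.

∂_1: C_1 → C_0 is given by ∂[p,q] = [q] − [p]. For instance
  ∂[2,5] = [5] − [2].
This gives a 10×23 integer matrix of rank 9; reducing to Smith normal form yields diagonal entries (1,1,1,1,1,1,1,1,1).

The boundary map ∂_2: C_2 → C_1 acts by ∂[p,q,r] = [q,r] − [p,r] + [p,q]. For instance
  ∂[4,5,7] = [5,7] − [4,7] + [4,5],
  ∂[1,2,3] = [2,3] − [1,3] + [1,2].
This gives a 23×10 integer matrix of rank 9; reducing to Smith normal form yields diagonal entries (1,1,1,1,1,1,1,1,1).

The boundary map ∂_3: C_3 → C_2 sends each 3-simplex σ to the alternating sum Σ_i (−1)^i (σ with its i-th vertex removed). For instance
  ∂[0,5,7,9] = [5,7,9] − [0,7,9] + [0,5,9] − [0,5,7].
The resulting 10×1 matrix has rank 1, and its Smith normal form has invariant factors (1).

Computing H_k = (kernel of ∂_k) / (image of ∂_{k+1}):

  H_0: rank C_0 − rank ∂_1 = 10 − 9 = 1, and the invariant factors of ∂_1 are all 1, so H_0 = Z.
  H_1: rank ker ∂_1 − rank ∂_2 = (23 − 9) − 9 = 5, and the invariant factors of ∂_2 are all 1, so H_1 = Z^5.
  H_2: rank ker ∂_2 − rank ∂_3 = (10 − 9) − 1 = 0, and the invariant factors of ∂_3 are all 1, so H_2 = 0.
  H_3: rank ker ∂_3 − rank ∂_4 = (1 − 1) − 0 = 0, and there is no ∂_4, so H_3 = 0.

As a check, the Euler characteristic is 10 − 23 + 10 − 1 = -4, which agrees with 1 − 5 + 0 − 0 = -4.

H_0 ≅ Z,  H_1 ≅ Z^5,  H_2 = 0,  H_3 = 0.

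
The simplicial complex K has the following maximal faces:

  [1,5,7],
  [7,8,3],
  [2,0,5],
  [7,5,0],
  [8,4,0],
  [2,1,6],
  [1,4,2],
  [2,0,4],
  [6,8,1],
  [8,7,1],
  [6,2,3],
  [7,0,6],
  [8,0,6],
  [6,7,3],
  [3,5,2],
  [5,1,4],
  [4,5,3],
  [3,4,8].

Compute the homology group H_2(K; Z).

H_2 ≅ 0.

Fix the vertex order 0 < 1 < 2 < 3 < 4 < 5 < 6 < 7 < 8 and write every simplex with vertices in increasing order. Then dim K = 2 and the simplices of K are:

  0-simplices (9): [0], [1], [2], [3], [4], [5], [6], [7], [8]
  1-simplices (27): (27 of them)
  2-simplices (18): [0,2,4], [0,2,5], [0,4,8], [0,5,7], [0,6,7], [0,6,8], [1,2,4], [1,2,6], [1,4,5], [1,5,7], [1,6,8], [1,7,8], [2,3,5], [2,3,6], [3,4,5], [3,4,8], [3,6,7], [3,7,8]

Hence C_0 ≅ Z^9, C_1 ≅ Z^27, C_2 ≅ Z^18.

Boundary ∂_1: C_1 → C_0 sends each edge [p,q] (with p < q) to q − p. For instance
  ∂[1,2] = [2] − [1].
The resulting 9×27 matrix has rank 8, and its Smith normal form has invariant factors (1,1,1,1,1,1,1,1).

∂_2: C_2 → C_1 maps a triangle to the signed sum of its edges. For instance
  ∂[0,2,4] = [2,4] − [0,4] + [0,2],
  ∂[1,2,4] = [2,4] − [1,4] + [1,2].
The resulting 27×18 matrix has rank 18, and its Smith normal form has invariant factors (1,1,1,1,1,1,1,1,1,1,1,1,1,1,1,1,1,2).

Computing H_k = (kernel of ∂_k) / (image of ∂_{k+1}):

  H_2: rank ker ∂_2 − rank ∂_3 = (18 − 18) − 0 = 0, and there is no ∂_3, so H_2 ≅ 0.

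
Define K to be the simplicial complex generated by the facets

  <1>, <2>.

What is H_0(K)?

H_0 = Z^2.

K has 2 vertices.
rank ∂_0 = 0, rank ∂_1 = 0 ⇒ b_0 = 2 − 0 − 0 = 2. So H_0 = Z^2.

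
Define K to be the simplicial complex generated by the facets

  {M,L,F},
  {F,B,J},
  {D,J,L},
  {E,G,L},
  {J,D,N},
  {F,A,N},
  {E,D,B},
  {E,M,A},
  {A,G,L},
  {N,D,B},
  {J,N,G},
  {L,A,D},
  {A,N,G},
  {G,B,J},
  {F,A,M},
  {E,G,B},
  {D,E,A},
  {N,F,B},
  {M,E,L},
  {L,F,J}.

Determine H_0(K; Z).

Order the vertices as A < B < D < E < F < G < J < L < M < N. Listing each simplex with vertices in this order, K has dimension 2 with simplices:

  0-simplices (10): A, B, D, E, F, G, J, L, M, N
  1-simplices (30): AD, AE, AF, AG, AL, AM, AN, BD, BE, BF, BG, BJ, BN, DE, DJ, DL, DN, EG, EL, EM, FJ, FL, FM, FN, GJ, GL, GN, JL, JN, LM
  2-simplices (20): ADE, ADL, AEM, AFM, AFN, AGL, AGN, BDE, BDN, BEG, BFJ, BFN, BGJ, DJL, DJN, EGL, ELM, FJL, FLM, GJN

Hence C_0 ≅ Z^10, C_1 ≅ Z^30, C_2 ≅ Z^20.

∂_1: C_1 → C_0 maps an edge to its endpoints' difference, ∂[p,q] = q − p.
As a 10×30 matrix over Z this has rank 9, with invariant factors (1,1,1,1,1,1,1,1,1).

∂_2: C_2 → C_1 acts by ∂[p,q,r] = [q,r] − [p,r] + [p,q]. For instance
  ∂FLM = LM − FM + FL,
  ∂DJL = JL − DL + DJ.
The 30×20 boundary matrix has rank 20 and Smith normal form diag(1,1,1,1,1,1,1,1,1,1,1,1,1,1,1,1,1,1,1,2).

Reading off H_k = ker ∂_k / im ∂_{k+1}:

  H_0: rank C_0 − rank ∂_1 = 10 − 9 = 1, and the invariant factors of ∂_1 are all 1, so H_0 = Z.

(K is a triangulation of the Klein bottle.)

H_0 = Z.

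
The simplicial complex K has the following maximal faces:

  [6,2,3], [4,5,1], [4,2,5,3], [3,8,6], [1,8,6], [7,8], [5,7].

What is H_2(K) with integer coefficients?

K has 8 vertices, 16 edges, 8 triangles, 1 3-simplex.
rank ∂_2 = 7, rank ∂_3 = 1 ⇒ b_2 = 8 − 7 − 1 = 0; all invariant factors of ∂_3 are 1 so no torsion. So H_2 ≅ 0.

H_2 ≅ 0.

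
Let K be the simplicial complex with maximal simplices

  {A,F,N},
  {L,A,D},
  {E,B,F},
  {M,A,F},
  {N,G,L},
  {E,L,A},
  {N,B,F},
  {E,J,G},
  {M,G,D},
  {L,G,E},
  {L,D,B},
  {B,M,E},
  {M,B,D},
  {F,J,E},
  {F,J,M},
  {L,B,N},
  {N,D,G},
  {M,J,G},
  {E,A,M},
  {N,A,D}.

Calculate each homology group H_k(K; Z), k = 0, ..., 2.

Fix the vertex order A < B < D < E < F < G < J < L < M < N and write every simplex with vertices in increasing order. Then dim K = 2 and the simplices of K are:

  0-simplices (10): A, B, D, E, F, G, J, L, M, N
  1-simplices (30): AD, AE, AF, AL, AM, AN, BD, BE, BF, BL, BM, BN, DG, DL, DM, DN, EF, EG, EJ, EL, EM, FJ, FM, FN, GJ, GL, GM, GN, JM, LN
  2-simplices (20): ADL, ADN, AEL, AEM, AFM, AFN, BDL, BDM, BEF, BEM, BFN, BLN, DGM, DGN, EFJ, EGJ, EGL, FJM, GJM, GLN

giving chain groups C_0 ≅ Z^10, C_1 ≅ Z^30, C_2 ≅ Z^20.

∂_1: C_1 → C_0 maps an edge to its endpoints' difference, ∂[p,q] = q − p. For instance
  ∂GJ = J − G.
The 10×30 boundary matrix has rank 9 and Smith normal form diag(1,1,1,1,1,1,1,1,1).

∂_2: C_2 → C_1 sends each 2-simplex [p,q,r] to [q,r] − [p,r] + [p,q]. For instance
  ∂BFN = FN − BN + BF,
  ∂GJM = JM − GM + GJ.
As a 30×20 matrix over Z this has rank 20, with invariant factors (1,1,1,1,1,1,1,1,1,1,1,1,1,1,1,1,1,1,1,2).

From H_k ≅ ker(∂_k) / im(∂_{k+1}) we obtain:

  H_0: rank C_0 − rank ∂_1 = 10 − 9 = 1, and the invariant factors of ∂_1 are all 1, so H_0 = Z.
  H_1: rank ker ∂_1 − rank ∂_2 = (30 − 9) − 20 = 1, and ∂_2 has invariant factor 2 > 1, so H_1 = Z ⊕ Z/2.
  H_2: rank ker ∂_2 − rank ∂_3 = (20 − 20) − 0 = 0, and there is no ∂_3, so H_2 = 0.

(K is a triangulation of the Klein bottle.)

H_0 = Z,  H_1 = Z ⊕ Z/2,  H_2 = 0.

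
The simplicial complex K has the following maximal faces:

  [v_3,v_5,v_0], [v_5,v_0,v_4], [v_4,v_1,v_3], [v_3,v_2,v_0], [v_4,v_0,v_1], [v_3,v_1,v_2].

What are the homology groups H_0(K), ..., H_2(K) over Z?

Fix the vertex order v_0 < v_1 < v_2 < v_3 < v_4 < v_5 and write every simplex with vertices in increasing order. Then dim K = 2 and the simplices of K are:

  0-simplices (6): [v_0], [v_1], [v_2], [v_3], [v_4], [v_5]
  1-simplices (12): [v_0,v_1], [v_0,v_2], [v_0,v_3], [v_0,v_4], [v_0,v_5], [v_1,v_2], [v_1,v_3], [v_1,v_4], [v_2,v_3], [v_3,v_4], [v_3,v_5], [v_4,v_5]
  2-simplices (6): [v_0,v_1,v_4], [v_0,v_2,v_3], [v_0,v_3,v_5], [v_0,v_4,v_5], [v_1,v_2,v_3], [v_1,v_3,v_4]

giving chain groups C_0 ≅ Z^6, C_1 ≅ Z^12, C_2 ≅ Z^6.

∂_1: C_1 → C_0 is given by ∂[p,q] = [q] − [p]. For instance
  ∂[v_0,v_1] = [v_1] − [v_0].
The 6×12 boundary matrix has rank 5 and Smith normal form diag(1,1,1,1,1).

Boundary ∂_2: C_2 → C_1 maps a triangle to the signed sum of its edges. For instance
  ∂[v_0,v_2,v_3] = [v_2,v_3] − [v_0,v_3] + [v_0,v_2],
  ∂[v_1,v_3,v_4] = [v_3,v_4] − [v_1,v_4] + [v_1,v_3].
This gives a 12×6 integer matrix of rank 6; reducing to Smith normal form yields diagonal entries (1,1,1,1,1,1).

Now H_k = ker ∂_k / im ∂_{k+1}, so:

  H_0: rank C_0 − rank ∂_1 = 6 − 5 = 1, and the invariant factors of ∂_1 are all 1, so H_0 ≅ Z.
  H_1: rank ker ∂_1 − rank ∂_2 = (12 − 5) − 6 = 1, and the invariant factors of ∂_2 are all 1, so H_1 ≅ Z.
  H_2: rank ker ∂_2 − rank ∂_3 = (6 − 6) − 0 = 0, and there is no ∂_3, so H_2 ≅ 0.

H_0 ≅ Z,  H_1 ≅ Z,  H_2 = 0.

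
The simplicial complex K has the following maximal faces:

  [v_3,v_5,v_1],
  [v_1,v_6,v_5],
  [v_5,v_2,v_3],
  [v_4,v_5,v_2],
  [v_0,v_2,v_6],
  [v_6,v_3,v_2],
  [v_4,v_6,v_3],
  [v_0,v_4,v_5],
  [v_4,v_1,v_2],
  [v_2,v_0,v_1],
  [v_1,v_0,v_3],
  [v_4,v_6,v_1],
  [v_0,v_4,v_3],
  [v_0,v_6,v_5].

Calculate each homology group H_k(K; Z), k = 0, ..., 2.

H_0 = Z,  H_1 = Z^2,  H_2 = Z.

Fix the vertex order v_0 < v_1 < v_2 < v_3 < v_4 < v_5 < v_6 and write every simplex with vertices in increasing order. Then dim K = 2 and the simplices of K are:

  0-simplices (7): [v_0], [v_1], [v_2], [v_3], [v_4], [v_5], [v_6]
  1-simplices (21): (21 of them)
  2-simplices (14): (14 of them)

Hence C_0 ≅ Z^7, C_1 ≅ Z^21, C_2 ≅ Z^14.

The boundary map ∂_1: C_1 → C_0 is given by ∂[p,q] = [q] − [p]. For instance
  ∂[v_2,v_4] = [v_4] − [v_2].
The 7×21 boundary matrix has rank 6 and Smith normal form diag(1,1,1,1,1,1).

The boundary map ∂_2: C_2 → C_1 sends each 2-simplex [p,q,r] to [q,r] − [p,r] + [p,q]. For instance
  ∂[v_1,v_4,v_6] = [v_4,v_6] − [v_1,v_6] + [v_1,v_4],
  ∂[v_0,v_5,v_6] = [v_5,v_6] − [v_0,v_6] + [v_0,v_5].
The 21×14 boundary matrix has rank 13 and Smith normal form diag(1,1,1,1,1,1,1,1,1,1,1,1,1).

Computing H_k = (kernel of ∂_k) / (image of ∂_{k+1}):

  H_0: rank C_0 − rank ∂_1 = 7 − 6 = 1, and the invariant factors of ∂_1 are all 1, so H_0 ≅ Z.
  H_1: rank ker ∂_1 − rank ∂_2 = (21 − 6) − 13 = 2, and the invariant factors of ∂_2 are all 1, so H_1 ≅ Z^2.
  H_2: rank ker ∂_2 − rank ∂_3 = (14 − 13) − 0 = 1, and there is no ∂_3, so H_2 ≅ Z.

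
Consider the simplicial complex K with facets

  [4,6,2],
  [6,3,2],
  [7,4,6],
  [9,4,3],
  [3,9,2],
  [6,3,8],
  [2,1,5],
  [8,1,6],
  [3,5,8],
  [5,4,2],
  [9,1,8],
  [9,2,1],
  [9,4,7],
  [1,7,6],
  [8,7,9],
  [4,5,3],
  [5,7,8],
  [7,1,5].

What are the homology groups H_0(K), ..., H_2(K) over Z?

We work with the vertex ordering 1 < 2 < 3 < 4 < 5 < 6 < 7 < 8 < 9. The simplices of K, each written with vertices in increasing order, are:

  0-simplices (9): [1], [2], [3], [4], [5], [6], [7], [8], [9]
  1-simplices (27): (27 of them)
  2-simplices (18): [1,2,5], [1,2,9], [1,5,7], [1,6,7], [1,6,8], [1,8,9], [2,3,6], [2,3,9], [2,4,5], [2,4,6], [3,4,5], [3,4,9], [3,5,8], [3,6,8], [4,6,7], [4,7,9], [5,7,8], [7,8,9]

Hence C_0 ≅ Z^9, C_1 ≅ Z^27, C_2 ≅ Z^18.

The boundary map ∂_1: C_1 → C_0 sends each edge [p,q] (with p < q) to q − p.
This gives a 9×27 integer matrix of rank 8; reducing to Smith normal form yields diagonal entries (1,1,1,1,1,1,1,1).

The boundary map ∂_2: C_2 → C_1 maps a triangle to the signed sum of its edges. For instance
  ∂[7,8,9] = [8,9] − [7,9] + [7,8],
  ∂[1,2,5] = [2,5] − [1,5] + [1,2].
The 27×18 boundary matrix has rank 18 and Smith normal form diag(1,1,1,1,1,1,1,1,1,1,1,1,1,1,1,1,1,2).

Reading off H_k = ker ∂_k / im ∂_{k+1}:

  H_0: rank C_0 − rank ∂_1 = 9 − 8 = 1, and the invariant factors of ∂_1 are all 1, so H_0 ≅ Z.
  H_1: rank ker ∂_1 − rank ∂_2 = (27 − 8) − 18 = 1, and ∂_2 has invariant factor 2 > 1, so H_1 ≅ Z ⊕ Z/2.
  H_2: rank ker ∂_2 − rank ∂_3 = (18 − 18) − 0 = 0, and there is no ∂_3, so H_2 ≅ 0.

H_0 = Z,  H_1 = Z ⊕ Z/2,  H_2 = 0.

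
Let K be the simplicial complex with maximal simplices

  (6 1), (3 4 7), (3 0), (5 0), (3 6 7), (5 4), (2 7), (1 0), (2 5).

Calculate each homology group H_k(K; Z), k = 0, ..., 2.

H_0 = Z,  H_1 = Z^3,  H_2 = 0.

Take the total order 0 < 1 < 2 < 3 < 4 < 5 < 6 < 7 on the vertex set. Then K (dimension 2) consists of the simplices:

  0-simplices (8): [0], [1], [2], [3], [4], [5], [6], [7]
  1-simplices (12): [0,1], [0,3], [0,5], [1,6], [2,5], [2,7], [3,4], [3,6], [3,7], [4,5], [4,7], [6,7]
  2-simplices (2): [3,4,7], [3,6,7]

giving chain groups C_0 ≅ Z^8, C_1 ≅ Z^12, C_2 ≅ Z^2.

Boundary ∂_1: C_1 → C_0 maps an edge to its endpoints' difference, ∂[p,q] = q − p.
The resulting 8×12 matrix has rank 7, and its Smith normal form has invariant factors (1,1,1,1,1,1,1).

Boundary ∂_2: C_2 → C_1 maps a triangle to the signed sum of its edges. For instance
  ∂[3,6,7] = [6,7] − [3,7] + [3,6],
  ∂[3,4,7] = [4,7] − [3,7] + [3,4].
This gives a 12×2 integer matrix of rank 2; reducing to Smith normal form yields diagonal entries (1,1).

Reading off H_k = ker ∂_k / im ∂_{k+1}:

  H_0: rank C_0 − rank ∂_1 = 8 − 7 = 1, and the invariant factors of ∂_1 are all 1, so H_0 = Z.
  H_1: rank ker ∂_1 − rank ∂_2 = (12 − 7) − 2 = 3, and the invariant factors of ∂_2 are all 1, so H_1 = Z^3.
  H_2: rank ker ∂_2 − rank ∂_3 = (2 − 2) − 0 = 0, and there is no ∂_3, so H_2 = 0.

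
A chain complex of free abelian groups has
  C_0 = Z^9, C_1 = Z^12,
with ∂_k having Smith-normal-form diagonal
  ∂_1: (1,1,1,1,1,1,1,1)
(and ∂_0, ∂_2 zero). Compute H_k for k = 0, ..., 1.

H_0 ≅ Z,  H_1 ≅ Z^4.

H_0: b_0 = 9 − 0 − 8 = 1; torsion from ∂_1 factors > 1: none. So H_0 ≅ Z.
H_1: b_1 = 12 − 8 − 0 = 4; torsion from ∂_2 factors > 1: none. So H_1 ≅ Z^4.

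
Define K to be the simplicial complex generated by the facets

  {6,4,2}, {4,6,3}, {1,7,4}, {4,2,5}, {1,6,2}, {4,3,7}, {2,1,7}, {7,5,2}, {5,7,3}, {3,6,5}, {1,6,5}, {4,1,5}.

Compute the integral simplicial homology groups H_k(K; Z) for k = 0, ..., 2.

H_0 ≅ Z,  H_1 ≅ Z/2,  H_2 = 0.

Take the total order 1 < 2 < 3 < 4 < 5 < 6 < 7 on the vertex set. Then K (dimension 2) consists of the simplices:

  0-simplices (7): [1], [2], [3], [4], [5], [6], [7]
  1-simplices (18): [1,2], [1,4], [1,5], [1,6], [1,7], [2,4], [2,5], [2,6], [2,7], [3,4], [3,5], [3,6], [3,7], [4,5], [4,6], [4,7], [5,6], [5,7]
  2-simplices (12): [1,2,6], [1,2,7], [1,4,5], [1,4,7], [1,5,6], [2,4,5], [2,4,6], [2,5,7], [3,4,6], [3,4,7], [3,5,6], [3,5,7]

Hence C_0 ≅ Z^7, C_1 ≅ Z^18, C_2 ≅ Z^12.

Boundary ∂_1: C_1 → C_0 sends each edge [p,q] (with p < q) to q − p. For instance
  ∂[3,5] = [5] − [3].
This gives a 7×18 integer matrix of rank 6; reducing to Smith normal form yields diagonal entries (1,1,1,1,1,1).

Boundary ∂_2: C_2 → C_1 sends each 2-simplex [p,q,r] to [q,r] − [p,r] + [p,q]. For instance
  ∂[1,2,7] = [2,7] − [1,7] + [1,2],
  ∂[3,4,6] = [4,6] − [3,6] + [3,4].
As a 18×12 matrix over Z this has rank 12, with invariant factors (1,1,1,1,1,1,1,1,1,1,1,2).

Reading off H_k = ker ∂_k / im ∂_{k+1}:

  H_0: rank C_0 − rank ∂_1 = 7 − 6 = 1, and the invariant factors of ∂_1 are all 1, so H_0 ≅ Z.
  H_1: rank ker ∂_1 − rank ∂_2 = (18 − 6) − 12 = 0, and ∂_2 has invariant factor 2 > 1, so H_1 ≅ Z/2.
  H_2: rank ker ∂_2 − rank ∂_3 = (12 − 12) − 0 = 0, and there is no ∂_3, so H_2 ≅ 0.

(K is a triangulation of the real projective plane RP^2.)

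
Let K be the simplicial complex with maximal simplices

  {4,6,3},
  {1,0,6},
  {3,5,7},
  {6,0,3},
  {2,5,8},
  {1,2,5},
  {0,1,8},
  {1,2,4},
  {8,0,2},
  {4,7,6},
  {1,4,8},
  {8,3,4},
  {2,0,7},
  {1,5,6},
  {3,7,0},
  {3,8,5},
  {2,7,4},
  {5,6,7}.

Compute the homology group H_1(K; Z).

H_1 ≅ Z ⊕ Z/2.

Fix the vertex order 0 < 1 < 2 < 3 < 4 < 5 < 6 < 7 < 8 and write every simplex with vertices in increasing order. Then dim K = 2 and the simplices of K are:

  0-simplices (9): [0], [1], [2], [3], [4], [5], [6], [7], [8]
  1-simplices (27): (27 of them)
  2-simplices (18): [0,1,6], [0,1,8], [0,2,7], [0,2,8], [0,3,6], [0,3,7], [1,2,4], [1,2,5], [1,4,8], [1,5,6], [2,4,7], [2,5,8], [3,4,6], [3,4,8], [3,5,7], [3,5,8], [4,6,7], [5,6,7]

so the chain groups are C_0 ≅ Z^9, C_1 ≅ Z^27, C_2 ≅ Z^18.

∂_1: C_1 → C_0 is given by ∂[p,q] = [q] − [p]. For instance
  ∂[4,8] = [8] − [4].
The 9×27 boundary matrix has rank 8 and Smith normal form diag(1,1,1,1,1,1,1,1).

Boundary ∂_2: C_2 → C_1 sends each 2-simplex [p,q,r] to [q,r] − [p,r] + [p,q]. For instance
  ∂[3,4,6] = [4,6] − [3,6] + [3,4],
  ∂[0,1,6] = [1,6] − [0,6] + [0,1].
This gives a 27×18 integer matrix of rank 18; reducing to Smith normal form yields diagonal entries (1,1,1,1,1,1,1,1,1,1,1,1,1,1,1,1,1,2).

From H_k ≅ ker(∂_k) / im(∂_{k+1}) we obtain:

  H_1: rank ker ∂_1 − rank ∂_2 = (27 − 8) − 18 = 1, and ∂_2 has invariant factor 2 > 1, so H_1 ≅ Z ⊕ Z/2.

(K is a triangulation of the Klein bottle.)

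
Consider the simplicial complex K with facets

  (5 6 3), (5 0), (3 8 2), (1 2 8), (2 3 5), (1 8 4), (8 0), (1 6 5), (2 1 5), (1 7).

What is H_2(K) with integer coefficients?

Take the total order 0 < 1 < 2 < 3 < 4 < 5 < 6 < 7 < 8 on the vertex set. Then K (dimension 2) consists of the simplices:

  0-simplices (9): [0], [1], [2], [3], [4], [5], [6], [7], [8]
  1-simplices (16): [0,5], [0,8], [1,2], [1,4], [1,5], [1,6], [1,7], [1,8], [2,3], [2,5], [2,8], [3,5], [3,6], [3,8], [4,8], [5,6]
  2-simplices (7): [1,2,5], [1,2,8], [1,4,8], [1,5,6], [2,3,5], [2,3,8], [3,5,6]

giving chain groups C_0 ≅ Z^9, C_1 ≅ Z^16, C_2 ≅ Z^7.

Boundary ∂_1: C_1 → C_0 sends each edge [p,q] (with p < q) to q − p.
This gives a 9×16 integer matrix of rank 8; reducing to Smith normal form yields diagonal entries (1,1,1,1,1,1,1,1).

∂_2: C_2 → C_1 acts by ∂[p,q,r] = [q,r] − [p,r] + [p,q]. For instance
  ∂[1,5,6] = [5,6] − [1,6] + [1,5],
  ∂[2,3,8] = [3,8] − [2,8] + [2,3].
The 16×7 boundary matrix has rank 7 and Smith normal form diag(1,1,1,1,1,1,1).

Reading off H_k = ker ∂_k / im ∂_{k+1}:

  H_2: rank ker ∂_2 − rank ∂_3 = (7 − 7) − 0 = 0, and there is no ∂_3, so H_2 = 0.

H_2 ≅ 0.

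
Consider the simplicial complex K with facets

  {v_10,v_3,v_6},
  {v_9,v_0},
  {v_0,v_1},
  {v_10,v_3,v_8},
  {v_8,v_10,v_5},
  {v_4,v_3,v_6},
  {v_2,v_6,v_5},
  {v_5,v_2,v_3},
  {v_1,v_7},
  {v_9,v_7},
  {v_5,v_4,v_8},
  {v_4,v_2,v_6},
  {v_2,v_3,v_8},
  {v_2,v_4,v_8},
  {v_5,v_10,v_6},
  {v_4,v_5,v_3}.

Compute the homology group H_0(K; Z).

K has 11 vertices, 22 edges, 12 triangles.
rank ∂_0 = 0, rank ∂_1 = 9 ⇒ b_0 = 11 − 0 − 9 = 2; all invariant factors of ∂_1 are 1 so no torsion. So H_0 = Z^2.

H_0 ≅ Z^2.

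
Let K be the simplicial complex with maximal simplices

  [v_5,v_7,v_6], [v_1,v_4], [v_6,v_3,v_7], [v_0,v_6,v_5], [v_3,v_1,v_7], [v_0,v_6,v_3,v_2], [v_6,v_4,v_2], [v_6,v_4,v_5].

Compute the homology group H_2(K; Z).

H_2 ≅ 0.

We work with the vertex ordering v_0 < v_1 < v_2 < v_3 < v_4 < v_5 < v_6 < v_7. The simplices of K, each written with vertices in increasing order, are:

  0-simplices (8): [v_0], [v_1], [v_2], [v_3], [v_4], [v_5], [v_6], [v_7]
  1-simplices (17): (17 of them)
  2-simplices (10): [v_0,v_2,v_3], [v_0,v_2,v_6], [v_0,v_3,v_6], [v_0,v_5,v_6], [v_1,v_3,v_7], [v_2,v_3,v_6], [v_2,v_4,v_6], [v_3,v_6,v_7], [v_4,v_5,v_6], [v_5,v_6,v_7]
  3-simplices (1): [v_0,v_2,v_3,v_6]

so the chain groups are C_0 ≅ Z^8, C_1 ≅ Z^17, C_2 ≅ Z^10, C_3 ≅ Z^1.

∂_1: C_1 → C_0 maps an edge to its endpoints' difference, ∂[p,q] = q − p. For instance
  ∂[v_0,v_6] = [v_6] − [v_0].
This gives a 8×17 integer matrix of rank 7; reducing to Smith normal form yields diagonal entries (1,1,1,1,1,1,1).

∂_2: C_2 → C_1 acts by ∂[p,q,r] = [q,r] − [p,r] + [p,q]. For instance
  ∂[v_2,v_3,v_6] = [v_3,v_6] − [v_2,v_6] + [v_2,v_3],
  ∂[v_4,v_5,v_6] = [v_5,v_6] − [v_4,v_6] + [v_4,v_5].
As a 17×10 matrix over Z this has rank 9, with invariant factors (1,1,1,1,1,1,1,1,1).

∂_3: C_3 → C_2 sends each 3-simplex σ to the alternating sum Σ_i (−1)^i (σ with its i-th vertex removed). For instance
  ∂[v_0,v_2,v_3,v_6] = [v_2,v_3,v_6] − [v_0,v_3,v_6] + [v_0,v_2,v_6] − [v_0,v_2,v_3].
As a 10×1 matrix over Z this has rank 1, with invariant factors (1).

Now H_k = ker ∂_k / im ∂_{k+1}, so:

  H_2: rank ker ∂_2 − rank ∂_3 = (10 − 9) − 1 = 0, and the invariant factors of ∂_3 are all 1, so H_2 = 0.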